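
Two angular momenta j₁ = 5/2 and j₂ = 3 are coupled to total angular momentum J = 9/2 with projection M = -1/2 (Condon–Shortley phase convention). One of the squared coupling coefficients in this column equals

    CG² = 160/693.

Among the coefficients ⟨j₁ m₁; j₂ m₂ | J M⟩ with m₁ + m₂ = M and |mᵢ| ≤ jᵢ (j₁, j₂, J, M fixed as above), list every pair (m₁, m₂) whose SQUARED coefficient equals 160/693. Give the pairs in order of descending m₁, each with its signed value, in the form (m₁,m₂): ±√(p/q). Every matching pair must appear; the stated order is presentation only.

(1/2,-1): +√(160/693)

Admissible pairs with m₁+m₂ = M = -1/2: (-5/2,2), (-3/2,1), (-1/2,0), (1/2,-1), (3/2,-2), (5/2,-3)
  (m₁,m₂)=(5/2,-3): CG² = 5/231, CG = +√(5/231)
  (m₁,m₂)=(3/2,-2): CG² = 361/1386, CG = +√(361/1386)
  (m₁,m₂)=(1/2,-1): CG² = 160/693, CG = +√(160/693)   ← matches the target
  (m₁,m₂)=(-1/2,0): CG² = 10/231, CG = −√(10/231)
  (m₁,m₂)=(-3/2,1): CG² = 35/99, CG = −√(35/99)
  (m₁,m₂)=(-5/2,2): CG² = 125/1386, CG = −√(125/1386)
Pairs with CG² = 160/693: (1/2,-1): +√(160/693)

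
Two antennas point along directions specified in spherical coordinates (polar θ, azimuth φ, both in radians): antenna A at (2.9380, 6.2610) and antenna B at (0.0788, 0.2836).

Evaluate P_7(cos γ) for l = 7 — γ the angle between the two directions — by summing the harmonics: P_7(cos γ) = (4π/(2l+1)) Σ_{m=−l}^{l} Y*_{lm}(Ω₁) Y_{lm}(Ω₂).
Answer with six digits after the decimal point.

-0.167963

Addition theorem: P_7(cos γ) = (4π/15) Σ_m Y*_{lm}(Ω₁) Y_{lm}(Ω₂), m = −7…7:
  term(m=-7) = -0.00000 - 0.00000j   from Y*(Ω₁)=0.00001 - 0.00000j, Y(Ω₂)=-0.00000 - 0.00000j
  term(m=-6) = 0.00000 + 0.00000j   from Y*(Ω₁)=-0.00012 + 0.00002j, Y(Ω₂)=-0.00000 - 0.00000j
  term(m=-5) = 0.00000 - 0.00000j   from Y*(Ω₁)=0.00141 - 0.00016j, Y(Ω₂)=0.00000 - 0.00001j
  term(m=-4) = -0.00000 + 0.00000j   from Y*(Ω₁)=-0.01133 + 0.00101j, Y(Ω₂)=0.00012 - 0.00025j
  term(m=-3) = 0.00017 - 0.00022j   from Y*(Ω₁)=0.06501 - 0.00433j, Y(Ω₂)=0.00280 - 0.00319j
  term(m=-2) = -0.00954 + 0.00669j   from Y*(Ω₁)=-0.25685 + 0.01140j, Y(Ω₂)=0.03824 - 0.02436j
  term(m=-1) = 0.18097 - 0.05713j   from Y*(Ω₁)=0.61502 - 0.01365j, Y(Ω₂)=0.29617 - 0.08632j
  term(m=+0) = -0.54368 + 0.00000j   from Y*(Ω₁)=-0.54390 + 0.00000j, Y(Ω₂)=0.99959 + 0.00000j
  term(m=+1) = 0.18097 + 0.05713j   from Y*(Ω₁)=-0.61502 - 0.01365j, Y(Ω₂)=-0.29617 - 0.08632j
  term(m=+2) = -0.00954 - 0.00669j   from Y*(Ω₁)=-0.25685 - 0.01140j, Y(Ω₂)=0.03824 + 0.02436j
  term(m=+3) = 0.00017 + 0.00022j   from Y*(Ω₁)=-0.06501 - 0.00433j, Y(Ω₂)=-0.00280 - 0.00319j
  term(m=+4) = -0.00000 - 0.00000j   from Y*(Ω₁)=-0.01133 - 0.00101j, Y(Ω₂)=0.00012 + 0.00025j
  term(m=+5) = 0.00000 + 0.00000j   from Y*(Ω₁)=-0.00141 - 0.00016j, Y(Ω₂)=-0.00000 - 0.00001j
  term(m=+6) = 0.00000 - 0.00000j   from Y*(Ω₁)=-0.00012 - 0.00002j, Y(Ω₂)=-0.00000 + 0.00000j
  term(m=+7) = -0.00000 + 0.00000j   from Y*(Ω₁)=-0.00001 - 0.00000j, Y(Ω₂)=0.00000 - 0.00000j
Σ over m = -0.20049 + 0.00000j; ×(4π/15) → -0.16796 + 0.00000j. Real part: -0.167963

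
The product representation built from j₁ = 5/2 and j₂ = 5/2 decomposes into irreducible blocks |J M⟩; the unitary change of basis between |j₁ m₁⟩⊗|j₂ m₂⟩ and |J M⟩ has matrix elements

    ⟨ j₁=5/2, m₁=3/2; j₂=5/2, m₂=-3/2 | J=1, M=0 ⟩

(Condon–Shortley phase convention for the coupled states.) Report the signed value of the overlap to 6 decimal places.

-0.358569

√[3·4!1!1!/7! · 4!1!1!4!1!1!] = √(288/35)
  +(−1)^0/∏(0,4,1,1,0,0)! = 1/24  (running 1/24)
  +(−1)^1/∏(1,3,0,0,1,1)! = -1/6  (running -1/8)
⟨..|..⟩ = √(288/35)·(-1/8) = -0.358569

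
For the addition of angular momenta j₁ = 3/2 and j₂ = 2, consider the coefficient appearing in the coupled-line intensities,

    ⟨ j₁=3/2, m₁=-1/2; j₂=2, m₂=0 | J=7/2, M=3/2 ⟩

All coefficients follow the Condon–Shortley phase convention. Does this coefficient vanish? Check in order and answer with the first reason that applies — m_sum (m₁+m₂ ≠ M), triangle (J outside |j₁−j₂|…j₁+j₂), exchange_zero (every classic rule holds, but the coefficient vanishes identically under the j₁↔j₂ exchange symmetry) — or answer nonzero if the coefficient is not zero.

m_sum

m-sum: m₁+m₂ = -1/2+0 = -1/2, M = 3/2  ✗ ⇒ coefficient is 0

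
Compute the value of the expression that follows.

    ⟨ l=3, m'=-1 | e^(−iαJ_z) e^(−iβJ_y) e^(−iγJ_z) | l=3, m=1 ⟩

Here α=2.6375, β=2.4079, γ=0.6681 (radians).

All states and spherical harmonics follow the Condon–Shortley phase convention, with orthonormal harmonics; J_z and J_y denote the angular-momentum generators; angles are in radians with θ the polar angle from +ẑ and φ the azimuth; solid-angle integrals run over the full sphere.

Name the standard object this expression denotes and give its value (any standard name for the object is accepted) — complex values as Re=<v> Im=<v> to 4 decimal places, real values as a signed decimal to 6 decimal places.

Wigner D-matrix element, Re=0.0129 Im=-0.0307

This is a Wigner D-matrix element — the rotation-matrix element ⟨l m'| R(α,β,γ) |l m⟩ in the angular-momentum basis.
First d^3_{-1,1}(β=2.4079), then the phase factors e^{-i(-1)α} and e^{-i(1)γ}:
c=cos(2.407900/2)=0.358673, s=sin(2.407900/2)=0.933463; N=√[2·24·24·2]=48.000000
The bounds max(0,m−m')=2 and min(l+m,l−m')=4 give 3 terms
  k=2: (−1)^0·48.0000/(8)·0.3587^4·0.9335^2 = +0.086525
  k=3: (−1)^1·48.0000/(6)·0.3587^2·0.9335^4 = -0.781406
  k=4: (−1)^2·48.0000/(48)·0.3587^0·0.9335^6 = +0.661581
d^3_{-1,1}(2.4079) = +0.086525 -0.781406 +0.661581 = -0.033300
Attach z-rotation phases: D = e^{-i(-1)(2.6375)}·(-0.033300)·e^{-i(1)(0.6681)} = +0.012925-0.030690i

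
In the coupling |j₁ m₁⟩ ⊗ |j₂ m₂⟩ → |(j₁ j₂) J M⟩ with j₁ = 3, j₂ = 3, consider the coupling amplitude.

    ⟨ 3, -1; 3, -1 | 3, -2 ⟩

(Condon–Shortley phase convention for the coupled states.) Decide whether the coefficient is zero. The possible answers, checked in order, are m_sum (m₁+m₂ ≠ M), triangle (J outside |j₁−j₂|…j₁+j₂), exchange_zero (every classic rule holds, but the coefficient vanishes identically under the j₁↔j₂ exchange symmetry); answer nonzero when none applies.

exchange_zero

m-sum: m₁+m₂ = -1+(-1) = -2, M = -2  ✓
triangle: |j₁−j₂| = 0 ≤ J = 3 ≤ j₁+j₂ = 6  ✓
exchange: j₁=j₂ and m₁=m₂, and (−1)^(j₁+j₂−J) = (−1)^3 = −1 forces ⟨j₁m₁;j₂m₂|JM⟩ = −⟨j₂m₂;j₁m₁|JM⟩ = −⟨j₁m₁;j₂m₂|JM⟩ ⇒ the coefficient vanishes identically
Racah sum check: Σ_k collapses to 0 ⇒ CG = 0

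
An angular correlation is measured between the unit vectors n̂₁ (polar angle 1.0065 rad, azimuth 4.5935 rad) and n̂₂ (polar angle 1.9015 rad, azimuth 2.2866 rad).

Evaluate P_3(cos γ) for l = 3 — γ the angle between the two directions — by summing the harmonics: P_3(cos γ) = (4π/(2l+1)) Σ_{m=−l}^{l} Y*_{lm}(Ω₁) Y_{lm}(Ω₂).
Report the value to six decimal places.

0.169686

Term-by-term m-sum for l=3 (normalisation 4π/7 = 1.795196):
  term(m=-3) = +0.071400+0.052885i   from Y*(Ω₁)=+0.087882+0.235861i, Y(Ω₂)=+0.295933-0.192457i
  term(m=-2) = +0.011403+0.115284i   from Y*(Ω₁)=-0.379259+0.091918i, Y(Ω₂)=+0.041186-0.293988i
  term(m=-1) = +0.011399-0.012582i   from Y*(Ω₁)=-0.013933-0.116640i, Y(Ω₂)=+0.094842+0.109055i
  term(m=+0) = -0.093881-0.000000i   from Y*(Ω₁)=-0.313311-0.000000i, Y(Ω₂)=+0.299641+0.000000i
  term(m=+1) = +0.011399+0.012582i   from Y*(Ω₁)=+0.013933-0.116640i, Y(Ω₂)=-0.094842+0.109055i
  term(m=+2) = +0.011403-0.115284i   from Y*(Ω₁)=-0.379259-0.091918i, Y(Ω₂)=+0.041186+0.293988i
  term(m=+3) = +0.071400-0.052885i   from Y*(Ω₁)=-0.087882+0.235861i, Y(Ω₂)=-0.295933-0.192457i
Σ over m = +0.094523+0.000000i; ×(4π/7) → +0.169686+0.000000i. Real part: 0.169686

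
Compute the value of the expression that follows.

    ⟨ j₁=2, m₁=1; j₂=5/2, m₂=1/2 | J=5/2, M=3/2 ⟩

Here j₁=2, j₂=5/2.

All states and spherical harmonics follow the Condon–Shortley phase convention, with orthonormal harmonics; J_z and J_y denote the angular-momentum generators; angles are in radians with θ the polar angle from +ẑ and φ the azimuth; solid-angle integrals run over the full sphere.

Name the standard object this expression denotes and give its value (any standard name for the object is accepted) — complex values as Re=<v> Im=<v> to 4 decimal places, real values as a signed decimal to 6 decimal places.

Clebsch–Gordan coefficient, −√(6/35) ≈ -0.414039

This is a Clebsch–Gordan (vector-coupling) coefficient.
√[6·2!2!3!/8! · 3!1!3!2!4!1!] = √(216/35)
  +(−1)^0/∏(0,2,1,3,1,0)! = 1/12  (running 1/12)
  +(−1)^1/∏(1,1,0,2,2,1)! = -1/4  (running -1/6)
⟨..|..⟩ = √(216/35)·(-1/6) = -0.414039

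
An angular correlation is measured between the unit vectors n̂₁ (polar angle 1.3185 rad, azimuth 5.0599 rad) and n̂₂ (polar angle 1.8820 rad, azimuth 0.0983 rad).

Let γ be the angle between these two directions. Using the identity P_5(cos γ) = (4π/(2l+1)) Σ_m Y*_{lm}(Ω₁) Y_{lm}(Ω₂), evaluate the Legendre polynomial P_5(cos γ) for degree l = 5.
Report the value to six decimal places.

Addition theorem: P_5(cos γ) = (4π/11) Σ_m Y*_{lm}(Ω₁) Y_{lm}(Ω₂), m = −5…5:
  [-5]  conj(Y_{5,-5})(Ω₁) = +0.389689+0.065593i ; Y_{5,-5}(Ω₂) = +0.319913-0.171255i ; Δ = +0.135900-0.045752i
  [-4]  conj(Y_{5,-4})(Ω₁) = +0.057912+0.316896i ; Y_{5,-4}(Ω₂) = -0.340929+0.141418i ; Δ = -0.064558-0.099849i
  [-3]  conj(Y_{5,-3})(Ω₁) = +0.119146-0.069532i ; Y_{5,-3}(Ω₂) = -0.044590+0.013545i ; Δ = -0.004371+0.004714i
  [-2]  conj(Y_{5,-2})(Ω₁) = +0.247723+0.206555i ; Y_{5,-2}(Ω₂) = +0.331494-0.066024i ; Δ = +0.095756+0.052116i
  [-1]  conj(Y_{5,-1})(Ω₁) = +0.022090-0.060987i ; Y_{5,-1}(Ω₂) = -0.038852+0.003831i ; Δ = -0.000625+0.002454i
  [+0]  conj(Y_{5,0})(Ω₁) = +0.317709-0.000000i ; Y_{5,0}(Ω₂) = -0.321958+0.000000i ; Δ = -0.102289+0.000000i
  [+1]  conj(Y_{5,1})(Ω₁) = -0.022090-0.060987i ; Y_{5,1}(Ω₂) = +0.038852+0.003831i ; Δ = -0.000625-0.002454i
  [+2]  conj(Y_{5,2})(Ω₁) = +0.247723-0.206555i ; Y_{5,2}(Ω₂) = +0.331494+0.066024i ; Δ = +0.095756-0.052116i
  [+3]  conj(Y_{5,3})(Ω₁) = -0.119146-0.069532i ; Y_{5,3}(Ω₂) = +0.044590+0.013545i ; Δ = -0.004371-0.004714i
  [+4]  conj(Y_{5,4})(Ω₁) = +0.057912-0.316896i ; Y_{5,4}(Ω₂) = -0.340929-0.141418i ; Δ = -0.064558+0.099849i
  [+5]  conj(Y_{5,5})(Ω₁) = -0.389689+0.065593i ; Y_{5,5}(Ω₂) = -0.319913-0.171255i ; Δ = +0.135900+0.045752i
Accumulated sum +0.221916+0.000000i; after 4π/(2l+1) scaling, +0.253516+0.000000i ⇒ P_5 = 0.253516

0.253516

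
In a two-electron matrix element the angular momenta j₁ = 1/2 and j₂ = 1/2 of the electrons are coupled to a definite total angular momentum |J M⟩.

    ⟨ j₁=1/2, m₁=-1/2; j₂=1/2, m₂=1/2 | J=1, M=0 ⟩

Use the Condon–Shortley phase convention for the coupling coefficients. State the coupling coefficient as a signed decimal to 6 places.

triangle: 0!·1!·1!/3! = 1/6
(j±m)!: 0!·1!·1!·0!·1!·1! = 1
prefactor² = (2J+1)·Δ·N² = 1/2
  k=0: +1/(0!·0!·1!·1!·0!·0!) = 1
Σ = 1  ⇒  CG² = 1/2·1² = 1/2
CG = +√(1/2) = +0.707107

+0.707107  (= +√(1/2))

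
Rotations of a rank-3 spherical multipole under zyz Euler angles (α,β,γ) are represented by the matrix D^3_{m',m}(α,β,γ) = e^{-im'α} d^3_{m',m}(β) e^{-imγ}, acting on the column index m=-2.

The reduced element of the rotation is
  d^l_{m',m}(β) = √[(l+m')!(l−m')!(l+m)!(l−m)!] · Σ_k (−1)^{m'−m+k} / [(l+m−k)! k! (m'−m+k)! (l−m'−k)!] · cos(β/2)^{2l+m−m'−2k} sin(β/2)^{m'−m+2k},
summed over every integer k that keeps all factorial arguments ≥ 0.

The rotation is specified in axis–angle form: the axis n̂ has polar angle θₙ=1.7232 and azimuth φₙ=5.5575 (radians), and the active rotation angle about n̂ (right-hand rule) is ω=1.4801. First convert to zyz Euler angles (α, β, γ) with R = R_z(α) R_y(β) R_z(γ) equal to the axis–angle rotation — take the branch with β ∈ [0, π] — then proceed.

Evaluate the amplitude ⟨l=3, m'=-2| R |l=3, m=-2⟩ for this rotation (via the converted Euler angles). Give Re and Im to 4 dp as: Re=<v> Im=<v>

Axis–angle → zyz. n̂ = (sinθₙcosφₙ, sinθₙsinφₙ, cosθₙ) = (+0.739374, -0.655956, -0.151814), ω = 1.4801.
R = I cosω + sinω [n̂]ₓ + (1−cosω) n̂n̂ᵀ gives
  R = [+0.587733, -0.289879, -0.755341; -0.592260, +0.481879, -0.645771; +0.551179, +0.826899, +0.111532]
β = atan2(√(R₁₃²+R₂₃²), R₃₃) = 1.459032; α = atan2(R₂₃, R₁₃) mod 2π = 3.848948; γ = atan2(R₃₂, −R₃₁) mod 2π = 2.158726
Split into d^3_{-2,-2}(β=1.4590) × two z-phases.
With c≡cos(β/2)=0.745497 and s≡sin(β/2)=0.666509, N=[1·120·1·120]^{1/2}=120.000000
k∈{0,1} keeps every argument non-negative
  k=0: (−1)^0·120.0000/(120)·0.7455^6·0.6665^0 = +0.171663
  k=1: (−1)^1·120.0000/(24)·0.7455^4·0.6665^2 = -0.686066
d^3_{-2,-2}(1.4590) = +0.171663 -0.686066 = -0.514403
Phases: e^{-i·(-2)·3.8489}=+0.155453+0.987843i, e^{-i·(-2)·2.1587}=-0.384751-0.923021i ⇒ D=-0.438266+0.269321i

Re=-0.4383 Im=0.2693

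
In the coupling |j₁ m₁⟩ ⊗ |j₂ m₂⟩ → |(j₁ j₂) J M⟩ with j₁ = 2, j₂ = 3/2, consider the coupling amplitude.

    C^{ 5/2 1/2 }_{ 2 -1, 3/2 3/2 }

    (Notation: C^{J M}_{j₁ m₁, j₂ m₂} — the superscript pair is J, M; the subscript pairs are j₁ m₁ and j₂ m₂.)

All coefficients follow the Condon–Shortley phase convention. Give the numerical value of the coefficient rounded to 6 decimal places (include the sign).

√[6·1!3!2!/7! · 1!3!3!0!3!2!] = √(216/35)
  +(−1)^1/∏(1,0,2,2,1,0)! = -1/4  (running -1/4)
⟨..|..⟩ = √(216/35)·(-1/4) = -0.621059

-0.621059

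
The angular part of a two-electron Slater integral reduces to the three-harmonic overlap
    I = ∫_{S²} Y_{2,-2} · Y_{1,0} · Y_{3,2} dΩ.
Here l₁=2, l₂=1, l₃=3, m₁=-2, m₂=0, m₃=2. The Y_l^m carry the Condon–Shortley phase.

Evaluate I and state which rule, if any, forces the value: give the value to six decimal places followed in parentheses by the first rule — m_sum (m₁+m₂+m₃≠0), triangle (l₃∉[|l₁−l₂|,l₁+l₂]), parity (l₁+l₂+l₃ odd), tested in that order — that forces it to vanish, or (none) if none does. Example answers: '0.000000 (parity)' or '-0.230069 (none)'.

0.184674 (none)

m-sum 0 ✓  L=6 even ✓  1≤3≤3 ✓
Π(2lᵢ+1) = 5×3×7 = 105
triangle coeff Δ(2,1,3) = 1/105
Σ_t [0,0]: t=0:+1/4 = 1/4
(3j)²=3/35 [(2 1 3; 0 0 0)], sign=-1
Σ_t [0,0]: t=0:+1/24 = 1/24
(3j)²=1/21 [(2 1 3; -2 0 2)], sign=-1
⇒ 4πI² = 3/7
I = (+1)√(3/7/(4π)) = 0.18467439
No selection rule forces the value: the integral is nonzero (none).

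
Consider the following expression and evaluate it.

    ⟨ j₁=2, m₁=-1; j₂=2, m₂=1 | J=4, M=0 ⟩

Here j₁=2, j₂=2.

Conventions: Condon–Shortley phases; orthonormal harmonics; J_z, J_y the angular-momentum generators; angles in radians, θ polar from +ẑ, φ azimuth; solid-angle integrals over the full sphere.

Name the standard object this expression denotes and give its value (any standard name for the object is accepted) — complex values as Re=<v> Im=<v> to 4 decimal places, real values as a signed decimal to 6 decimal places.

Clebsch–Gordan coefficient, +√(8/35) ≈ +0.478091

This is a Clebsch–Gordan (vector-coupling) coefficient.
triangle: 0!*4!*4!/9! = 576/362880
(j±m)!: 1!*3!*3!*1!*4!*4! = 20736
prefactor² = (2J+1)*Δ*N² = 10368/35
  k=0: +1/(0!*0!*3!*3!*1!*1!) = 1/36
Σ = 1/36  ⇒  CG² = 10368/35*(1/36)² = 8/35
CG = +√(8/35) = +0.478091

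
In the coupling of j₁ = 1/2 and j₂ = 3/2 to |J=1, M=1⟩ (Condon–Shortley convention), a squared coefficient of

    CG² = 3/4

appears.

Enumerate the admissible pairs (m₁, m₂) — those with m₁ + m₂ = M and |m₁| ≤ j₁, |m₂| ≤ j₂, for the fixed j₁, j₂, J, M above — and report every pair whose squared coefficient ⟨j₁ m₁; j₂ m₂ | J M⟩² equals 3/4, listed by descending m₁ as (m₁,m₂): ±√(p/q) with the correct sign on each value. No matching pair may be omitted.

(-1/2,3/2): −√(3/4)

Admissible pairs with m₁+m₂ = M = 1: (-1/2,3/2), (1/2,1/2)
  (m₁,m₂)=(1/2,1/2): CG² = 1/4, CG = +√(1/4)
  (m₁,m₂)=(-1/2,3/2): CG² = 3/4, CG = −√(3/4)   ← matches the target
Pairs with CG² = 3/4: (-1/2,3/2): −√(3/4)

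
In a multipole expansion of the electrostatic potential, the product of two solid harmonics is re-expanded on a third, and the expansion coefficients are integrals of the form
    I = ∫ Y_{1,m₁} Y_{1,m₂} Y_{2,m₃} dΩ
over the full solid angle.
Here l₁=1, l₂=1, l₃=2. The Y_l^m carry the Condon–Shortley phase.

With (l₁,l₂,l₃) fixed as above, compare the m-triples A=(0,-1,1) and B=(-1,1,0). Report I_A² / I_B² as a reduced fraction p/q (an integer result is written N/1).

Shared (l₁,l₂,l₃)=(1,1,2): N and (l;000)² cancel in I_A²/I_B².
A: Δ = 0!·2!·2!/5! = 1/30; Racah Σ t=0..0: t=0:+1/2 = 1/2; ⇒ 3j(1 1 2; 0 -1 1)² = 1/10, sgn -1
B: Δ = 0!·2!·2!/5! = 1/30; Racah Σ t=0..0: t=0:+1/4 = 1/4; ⇒ 3j(1 1 2; -1 1 0)² = 1/30, sgn +1
I_A²/I_B² = (1/10)/(1/30) = 3/1

3/1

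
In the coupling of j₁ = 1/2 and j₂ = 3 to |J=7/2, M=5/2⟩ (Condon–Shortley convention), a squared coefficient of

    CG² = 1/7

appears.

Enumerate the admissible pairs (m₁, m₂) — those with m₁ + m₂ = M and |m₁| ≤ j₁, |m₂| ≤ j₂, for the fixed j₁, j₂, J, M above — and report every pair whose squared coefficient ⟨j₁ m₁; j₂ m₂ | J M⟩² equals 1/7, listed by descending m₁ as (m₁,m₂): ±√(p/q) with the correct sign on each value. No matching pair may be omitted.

(-1/2,3): +√(1/7)

Admissible pairs with m₁+m₂ = M = 5/2: (-1/2,3), (1/2,2)
  (m₁,m₂)=(1/2,2): CG² = 6/7, CG = +√(6/7)
  (m₁,m₂)=(-1/2,3): CG² = 1/7, CG = +√(1/7)   ← matches the target
Pairs with CG² = 1/7: (-1/2,3): +√(1/7)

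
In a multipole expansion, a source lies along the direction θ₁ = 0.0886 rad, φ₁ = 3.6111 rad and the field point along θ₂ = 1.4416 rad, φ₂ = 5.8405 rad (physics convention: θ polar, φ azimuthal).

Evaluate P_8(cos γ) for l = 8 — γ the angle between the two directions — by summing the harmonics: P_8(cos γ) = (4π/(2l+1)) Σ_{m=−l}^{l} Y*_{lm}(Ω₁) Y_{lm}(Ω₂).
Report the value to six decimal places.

0.220275

Expand P_8 via completeness: Σ_{m} conj(Y_{8,m}) at Ω₁ times Y_{8,m} at Ω₂ —
  term(m=-8) = +0.000000+0.000000i   from Y*(Ω₁)=-0.000000-0.000000i, Y(Ω₂)=-0.444017-0.187670i
  term(m=-7) = -0.000000-0.000000i   from Y*(Ω₁)=+0.000000+0.000000i, Y(Ω₂)=-0.250282+0.010717i
  term(m=-6) = -0.000000+0.000000i   from Y*(Ω₁)=-0.000002+0.000001i, Y(Ω₂)=+0.237784-0.125454i
  term(m=-5) = -0.000002-0.000014i   from Y*(Ω₁)=+0.000037-0.000037i, Y(Ω₂)=+0.165645-0.221261i
  term(m=-4) = -0.000136-0.000076i   from Y*(Ω₁)=-0.000246+0.000775i, Y(Ω₂)=-0.038099+0.188000i
  term(m=-3) = +0.002445-0.001048i   from Y*(Ω₁)=-0.001519-0.009276i, Y(Ω₂)=+0.068035+0.274752i
  term(m=-2) = +0.003023-0.011665i   from Y*(Ω₁)=+0.045697+0.062441i, Y(Ω₂)=-0.098581-0.120563i
  term(m=-1) = +0.070923+0.091648i   from Y*(Ω₁)=-0.363232-0.184284i, Y(Ω₂)=-0.257091-0.121878i
  term(m=+0) = +0.145486+0.000000i   from Y*(Ω₁)=+1.004424-0.000000i, Y(Ω₂)=+0.144845+0.000000i
  term(m=+1) = +0.070923-0.091648i   from Y*(Ω₁)=+0.363232-0.184284i, Y(Ω₂)=+0.257091-0.121878i
  term(m=+2) = +0.003023+0.011665i   from Y*(Ω₁)=+0.045697-0.062441i, Y(Ω₂)=-0.098581+0.120563i
  term(m=+3) = +0.002445+0.001048i   from Y*(Ω₁)=+0.001519-0.009276i, Y(Ω₂)=-0.068035+0.274752i
  term(m=+4) = -0.000136+0.000076i   from Y*(Ω₁)=-0.000246-0.000775i, Y(Ω₂)=-0.038099-0.188000i
  term(m=+5) = -0.000002+0.000014i   from Y*(Ω₁)=-0.000037-0.000037i, Y(Ω₂)=-0.165645-0.221261i
  term(m=+6) = -0.000000-0.000000i   from Y*(Ω₁)=-0.000002-0.000001i, Y(Ω₂)=+0.237784+0.125454i
  term(m=+7) = -0.000000+0.000000i   from Y*(Ω₁)=-0.000000+0.000000i, Y(Ω₂)=+0.250282+0.010717i
  term(m=+8) = +0.000000-0.000000i   from Y*(Ω₁)=-0.000000+0.000000i, Y(Ω₂)=-0.444017+0.187670i
Total Σ_m = +0.297992+0.000000i. Multiply by 0.739198: +0.220275+0.000000i. P_8(cos γ) = 0.220275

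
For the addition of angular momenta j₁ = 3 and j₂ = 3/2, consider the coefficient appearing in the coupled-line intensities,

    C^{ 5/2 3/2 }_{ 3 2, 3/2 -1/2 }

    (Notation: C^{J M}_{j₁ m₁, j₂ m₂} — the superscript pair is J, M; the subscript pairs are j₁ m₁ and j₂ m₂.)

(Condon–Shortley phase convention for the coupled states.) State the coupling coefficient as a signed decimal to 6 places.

√[6·2!4!1!/8! · 5!1!1!2!4!1!] = √(288/7)
  +(−1)^0/∏(0,2,1,1,3,0)! = 1/12  (running 1/12)
  +(−1)^1/∏(1,1,0,0,4,1)! = -1/24  (running 1/24)
⟨..|..⟩ = √(288/7)·(1/24) = +0.267261

+√(1/14) = +0.267261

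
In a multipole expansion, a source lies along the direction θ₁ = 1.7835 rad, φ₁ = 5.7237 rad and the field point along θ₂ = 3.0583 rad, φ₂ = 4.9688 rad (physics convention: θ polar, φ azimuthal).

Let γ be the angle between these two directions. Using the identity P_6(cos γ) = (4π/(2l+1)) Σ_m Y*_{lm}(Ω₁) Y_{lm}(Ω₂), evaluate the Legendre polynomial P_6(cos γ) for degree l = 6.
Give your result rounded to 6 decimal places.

Expand P_6 via completeness: Σ_{m} conj(Y_{6,m}) at Ω₁ times Y_{6,m} at Ω₂ —
  m=-6: (-0.41160 + 0.09002j) × (-0.00000 + 0.00000j) = -0.00000 - 0.00000j  (running Σ = -0.00000 - 0.00000j)
  m=-5: (0.29673 + 0.10636j) × (-0.00001 - 0.00000j) = -0.00000 - 0.00000j  (running Σ = -0.00000 - 0.00000j)
  m=-4: (0.10273 + 0.13043j) × (0.00009 - 0.00015j) = 0.00003 - 0.00000j  (running Σ = 0.00003 - 0.00000j)
  m=-3: (-0.03463 - 0.32045j) × (0.00206 + 0.00213j) = 0.00061 - 0.00073j  (running Σ = 0.00064 - 0.00074j)
  m=-2: (0.03578 - 0.07373j) × (-0.03078 + 0.01733j) = 0.00018 + 0.00289j  (running Σ = 0.00081 + 0.00215j)
  m=-1: (-0.26864 + 0.16823j) × (-0.06715 - 0.25613j) = 0.06113 + 0.05751j  (running Σ = 0.06194 + 0.05966j)
  m=0: (-0.05886 + 0.00000j) × (0.94433 + 0.00000j) = -0.05558 + 0.00000j  (running Σ = 0.00636 + 0.05966j)
  m=1: (0.26864 + 0.16823j) × (0.06715 - 0.25613j) = 0.06113 - 0.05751j  (running Σ = 0.06749 + 0.00215j)
  m=2: (0.03578 + 0.07373j) × (-0.03078 - 0.01733j) = 0.00018 - 0.00289j  (running Σ = 0.06767 - 0.00074j)
  m=3: (0.03463 - 0.32045j) × (-0.00206 + 0.00213j) = 0.00061 + 0.00073j  (running Σ = 0.06828 - 0.00000j)
  m=4: (0.10273 - 0.13043j) × (0.00009 + 0.00015j) = 0.00003 + 0.00000j  (running Σ = 0.06831 - 0.00000j)
  m=5: (-0.29673 + 0.10636j) × (0.00001 - 0.00000j) = -0.00000 + 0.00000j  (running Σ = 0.06831 - 0.00000j)
  m=6: (-0.41160 - 0.09002j) × (-0.00000 - 0.00000j) = -0.00000 + 0.00000j  (running Σ = 0.06831 - 0.00000j)
Accumulated sum 0.06831 - 0.00000j; after 4π/(2l+1) scaling, 0.06603 - 0.00000j ⇒ P_6 = 0.066027

0.066027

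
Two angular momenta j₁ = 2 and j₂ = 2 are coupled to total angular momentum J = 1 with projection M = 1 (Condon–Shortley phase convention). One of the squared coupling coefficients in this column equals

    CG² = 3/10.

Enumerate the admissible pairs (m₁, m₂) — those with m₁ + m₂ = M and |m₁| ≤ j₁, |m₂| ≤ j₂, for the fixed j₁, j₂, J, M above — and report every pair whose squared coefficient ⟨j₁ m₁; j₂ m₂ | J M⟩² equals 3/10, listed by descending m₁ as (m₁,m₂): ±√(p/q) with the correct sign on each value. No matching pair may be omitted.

(1,0): −√(3/10); (0,1): +√(3/10)

Admissible pairs with m₁+m₂ = M = 1: (-1,2), (0,1), (1,0), (2,-1)
  (m₁,m₂)=(2,-1): CG² = 1/5, CG = +√(1/5)
  (m₁,m₂)=(1,0): CG² = 3/10, CG = −√(3/10)   ← matches the target
  (m₁,m₂)=(0,1): CG² = 3/10, CG = +√(3/10)   ← matches the target
  (m₁,m₂)=(-1,2): CG² = 1/5, CG = −√(1/5)
Pairs with CG² = 3/10: (1,0): −√(3/10); (0,1): +√(3/10)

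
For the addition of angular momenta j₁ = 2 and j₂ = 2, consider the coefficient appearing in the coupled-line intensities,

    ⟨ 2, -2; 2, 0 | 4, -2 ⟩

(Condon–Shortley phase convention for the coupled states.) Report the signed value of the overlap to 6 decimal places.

j₁+j₂−J=0  J+j₁−j₂=4  J−j₁+j₂=4  j₁+j₂+J+1=9
(j₁±m₁, j₂±m₂, J±M) = (0,4,2,2,2,6)
P² = 13824/7
sum k=0..0:
  [0] +1/96 = 1/96
S = 1/96
C² = P²·S² = 3/14 ; C = +0.462910

+√(3/14) ≈ +0.462910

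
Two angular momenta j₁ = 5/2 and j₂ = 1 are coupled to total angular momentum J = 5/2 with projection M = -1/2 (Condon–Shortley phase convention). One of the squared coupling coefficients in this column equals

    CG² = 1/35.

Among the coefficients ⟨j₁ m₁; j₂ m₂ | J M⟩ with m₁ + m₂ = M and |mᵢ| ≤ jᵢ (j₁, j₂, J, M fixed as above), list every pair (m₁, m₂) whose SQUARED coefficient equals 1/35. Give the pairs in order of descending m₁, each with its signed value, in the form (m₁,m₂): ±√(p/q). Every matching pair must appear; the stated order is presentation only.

(-1/2,0): −√(1/35)

Admissible pairs with m₁+m₂ = M = -1/2: (-3/2,1), (-1/2,0), (1/2,-1)
  (m₁,m₂)=(1/2,-1): CG² = 18/35, CG = +√(18/35)
  (m₁,m₂)=(-1/2,0): CG² = 1/35, CG = −√(1/35)   ← matches the target
  (m₁,m₂)=(-3/2,1): CG² = 16/35, CG = −√(16/35)
Pairs with CG² = 1/35: (-1/2,0): −√(1/35)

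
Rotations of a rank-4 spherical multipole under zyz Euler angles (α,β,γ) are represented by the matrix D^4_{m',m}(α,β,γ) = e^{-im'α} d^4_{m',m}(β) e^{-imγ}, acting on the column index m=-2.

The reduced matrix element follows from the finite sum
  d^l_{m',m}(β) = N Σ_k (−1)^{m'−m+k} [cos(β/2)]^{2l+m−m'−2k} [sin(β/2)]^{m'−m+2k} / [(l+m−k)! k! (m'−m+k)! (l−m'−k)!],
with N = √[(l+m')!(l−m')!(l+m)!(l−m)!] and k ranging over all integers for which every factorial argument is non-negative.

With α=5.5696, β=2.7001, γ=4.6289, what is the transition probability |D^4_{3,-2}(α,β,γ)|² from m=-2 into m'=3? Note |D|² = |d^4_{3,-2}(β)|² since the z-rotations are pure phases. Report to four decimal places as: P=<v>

First d^4_{3,-2}(β=2.7001), then the phase factors e^{-i(3)α} and e^{-i(-2)γ}:
With c≡cos(β/2)=0.218958 and s≡sin(β/2)=0.975734, N=[5040·1·2·720]^{1/2}=2693.993318
k: max(0,(-2)−(3))=0 … min(4+(-2),4−(3))=1
  k=0: (−1)^5·2693.9933/(240)·0.2190^3·0.9757^5 = -0.104214
  k=1: (−1)^6·2693.9933/(720)·0.2190^1·0.9757^7 = +0.689836
d^4_{3,-2}(2.7001) = -0.104214 +0.689836 = +0.585622
|D^4_{3,-2}|² = |d^4_{3,-2}(β)|² = (+0.585622)² = 0.342953 (the z-rotation phases have unit modulus)

P=0.3430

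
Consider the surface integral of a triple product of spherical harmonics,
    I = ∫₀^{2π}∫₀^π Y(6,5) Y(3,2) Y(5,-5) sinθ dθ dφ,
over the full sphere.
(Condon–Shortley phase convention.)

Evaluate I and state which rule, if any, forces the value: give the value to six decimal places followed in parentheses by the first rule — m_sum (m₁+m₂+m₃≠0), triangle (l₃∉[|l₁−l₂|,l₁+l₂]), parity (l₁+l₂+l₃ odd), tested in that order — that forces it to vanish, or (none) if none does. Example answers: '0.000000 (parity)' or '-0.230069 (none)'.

0.000000 (m_sum)

5 + 2 − 5 = 2 ≠ 0: azimuthal integral kills it; I = 0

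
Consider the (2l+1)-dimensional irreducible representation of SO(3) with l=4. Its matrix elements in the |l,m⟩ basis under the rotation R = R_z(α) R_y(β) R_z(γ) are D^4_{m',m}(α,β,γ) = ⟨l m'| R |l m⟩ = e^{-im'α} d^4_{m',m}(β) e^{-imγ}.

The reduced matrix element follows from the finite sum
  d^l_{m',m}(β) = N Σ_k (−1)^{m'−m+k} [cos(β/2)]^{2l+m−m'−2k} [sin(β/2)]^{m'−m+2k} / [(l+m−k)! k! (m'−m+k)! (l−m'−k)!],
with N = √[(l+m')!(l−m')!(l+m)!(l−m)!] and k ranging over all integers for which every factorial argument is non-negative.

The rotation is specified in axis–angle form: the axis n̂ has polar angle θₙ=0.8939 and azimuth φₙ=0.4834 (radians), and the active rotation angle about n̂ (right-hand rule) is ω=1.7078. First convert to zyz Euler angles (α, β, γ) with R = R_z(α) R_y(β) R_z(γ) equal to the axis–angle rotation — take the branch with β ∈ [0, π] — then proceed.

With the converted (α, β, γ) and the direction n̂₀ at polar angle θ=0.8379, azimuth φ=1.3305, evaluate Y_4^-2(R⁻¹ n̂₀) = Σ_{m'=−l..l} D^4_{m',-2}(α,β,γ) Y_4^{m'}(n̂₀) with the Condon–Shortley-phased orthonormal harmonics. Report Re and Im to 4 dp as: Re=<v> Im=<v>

Re=-0.1070 Im=0.3099

Axis–angle → zyz. n̂ = (sinθₙcosφₙ, sinθₙsinφₙ, cosθₙ) = (+0.690203, +0.362315, +0.626377), ω = 1.7078.
R = I cosω + sinω [n̂]ₓ + (1−cosω) n̂n̂ᵀ gives
  R = [+0.404866, -0.336283, +0.850292; +0.904732, +0.012625, -0.425794; +0.132452, +0.941676, +0.309357]
β = atan2(√(R₁₃²+R₂₃²), R₃₃) = 1.256279; α = atan2(R₂₃, R₁₃) mod 2π = 5.818928; γ = atan2(R₃₂, −R₃₁) mod 2π = 1.710535
Need the full column D^4_{m',-2} for m'=−4..4 at α=5.8189, β=1.2563, γ=1.7105.
cos(β/2)=0.809122, sin(β/2)=0.587640
d^4_{-4,-2}: single k=2 term ⇒ +0.512728;  D = +0.003464+0.512716i
d^4_{-3,-2}: k∈[1..2] ⇒ +0.499200 -0.789934 = -0.290734;  D = +0.128420-0.260835i
d^4_{-2,-2}: k∈[0..2] ⇒ +0.183702 -1.162758 +0.766645 = -0.212411;  D = +0.169221-0.128385i
d^4_{-1,-2}: k∈[0..2] ⇒ -0.566039 +1.492835 -0.524947 = +0.401848;  D = -0.395008+0.073832i
d^4_{0,-2}: k∈[0..2] ⇒ +0.919241 -1.292984 +0.255752 = -0.117991;  D = +0.113413+0.032548i
d^4_{1,-2}: k∈[0..2] ⇒ -0.995223 +0.787421 -0.083068 = -0.290870;  D = +0.214064+0.196931i
d^4_{2,-2}: k∈[0..2] ⇒ +0.766645 -0.323504 +0.014220 = +0.457361;  D = -0.162316-0.427589i
d^4_{3,-2}: k∈[0..1] ⇒ -0.416664 +0.073259 = -0.343405;  D = -0.034780+0.341639i
d^4_{4,-2}: single k=0 term ⇒ +0.142652;  D = +0.076464-0.120428i
Y_4^{m'}(θ=0.8379,φ=1.3305) and Σ D·Y over m':
  (+0.0035+0.5127i)·(+0.0773+0.1107i)  (+0.1284-0.2608i)·(-0.2269+0.2583i)  (+0.1692-0.1284i)·(-0.3495-0.1822i)  (-0.3950+0.0738i)·(+0.0075-0.0304i)  (+0.1134+0.0325i)·(-0.3614+0.0000i)  (+0.2141+0.1969i)·(-0.0075-0.0304i)  (-0.1623-0.4276i)·(-0.3495+0.1822i)  (-0.0348+0.3416i)·(+0.2269+0.2583i)  (+0.0765-0.1204i)·(+0.0773-0.1107i)
Y_4^-2(R⁻¹ n̂) = -0.106997+0.309897i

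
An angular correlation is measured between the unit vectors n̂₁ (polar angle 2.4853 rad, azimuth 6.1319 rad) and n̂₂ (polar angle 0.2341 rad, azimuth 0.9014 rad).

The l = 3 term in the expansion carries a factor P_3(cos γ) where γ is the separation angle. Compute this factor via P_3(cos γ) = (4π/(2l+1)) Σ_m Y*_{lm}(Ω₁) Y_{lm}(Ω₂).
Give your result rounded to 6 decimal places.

0.191298

Addition theorem: P_3(cos γ) = (4π/7) Σ_m Y*_{lm}(Ω₁) Y_{lm}(Ω₂), m = −3…3:
  [-3]  conj(Y_{3,-3})(Ω₁) = 0.08519 - 0.04156j ; Y_{3,-3}(Ω₂) = -0.00472 - 0.00221j ; Δ = -0.00049 + 0.00001j
  [-2]  conj(Y_{3,-2})(Ω₁) = -0.28777 + 0.08983j ; Y_{3,-2}(Ω₂) = -0.01230 - 0.05206j ; Δ = 0.00822 + 0.01388j
  [-1]  conj(Y_{3,-1})(Ω₁) = 0.41687 - 0.06355j ; Y_{3,-1}(Ω₂) = 0.17356 - 0.21934j ; Δ = 0.05841 - 0.10247j
  [+0]  conj(Y_{3,0})(Ω₁) = -0.04091 + 0.00000j ; Y_{3,0}(Ω₂) = 0.62833 + 0.00000j ; Δ = -0.02571 + 0.00000j
  [+1]  conj(Y_{3,1})(Ω₁) = -0.41687 - 0.06355j ; Y_{3,1}(Ω₂) = -0.17356 - 0.21934j ; Δ = 0.05841 + 0.10247j
  [+2]  conj(Y_{3,2})(Ω₁) = -0.28777 - 0.08983j ; Y_{3,2}(Ω₂) = -0.01230 + 0.05206j ; Δ = 0.00822 - 0.01388j
  [+3]  conj(Y_{3,3})(Ω₁) = -0.08519 - 0.04156j ; Y_{3,3}(Ω₂) = 0.00472 - 0.00221j ; Δ = -0.00049 - 0.00001j
Σ over m = 0.10656 + 0.00000j; ×(4π/7) → 0.19130 + 0.00000j. Real part: 0.191298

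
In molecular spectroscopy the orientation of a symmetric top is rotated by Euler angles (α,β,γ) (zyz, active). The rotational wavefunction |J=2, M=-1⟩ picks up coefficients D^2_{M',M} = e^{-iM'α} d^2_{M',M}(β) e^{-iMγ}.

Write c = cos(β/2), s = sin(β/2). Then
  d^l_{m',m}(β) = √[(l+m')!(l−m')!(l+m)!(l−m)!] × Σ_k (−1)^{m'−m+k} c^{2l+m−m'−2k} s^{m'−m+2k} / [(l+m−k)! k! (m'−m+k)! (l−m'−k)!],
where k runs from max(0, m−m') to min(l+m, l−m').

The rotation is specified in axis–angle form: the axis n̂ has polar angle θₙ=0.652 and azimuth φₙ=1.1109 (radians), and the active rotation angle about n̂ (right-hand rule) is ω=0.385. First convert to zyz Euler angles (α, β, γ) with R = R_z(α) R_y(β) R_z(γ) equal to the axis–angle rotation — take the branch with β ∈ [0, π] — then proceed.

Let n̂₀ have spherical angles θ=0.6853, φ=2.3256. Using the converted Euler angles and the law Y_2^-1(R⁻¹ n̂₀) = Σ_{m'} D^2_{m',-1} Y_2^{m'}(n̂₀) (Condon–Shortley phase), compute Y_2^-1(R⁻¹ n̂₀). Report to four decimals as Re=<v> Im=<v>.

Re=-0.1971 Im=-0.3215

Axis–angle → zyz. n̂ = (sinθₙcosφₙ, sinθₙsinφₙ, cosθₙ) = (+0.269321, +0.543732, +0.794872), ω = 0.3850.
R = I cosω + sinω [n̂]ₓ + (1−cosω) n̂n̂ᵀ gives
  R = [+0.932108, -0.287802, +0.219874; +0.309241, +0.948440, -0.069509; -0.188533, +0.132784, +0.973049]
β = atan2(√(R₁₃²+R₂₃²), R₃₃) = 0.232694; α = atan2(R₂₃, R₁₃) mod 2π = 5.976998; γ = atan2(R₃₂, −R₃₁) mod 2π = 0.613606
Need the full column D^2_{m',-1} for m'=−2..2 at α=5.9770, β=0.2327, γ=0.6136.
cos(β/2)=0.993239, sin(β/2)=0.116085
d^2_{-2,-1}: single k=1 term ⇒ +0.227492;  D = +0.227492+0.000280i
d^2_{-1,-1}: k∈[0..1] ⇒ +0.973230 -0.039882 = +0.933348;  D = +0.889591+0.282430i
d^2_{0,-1}: k∈[0..1] ⇒ -0.278620 +0.003806 = -0.274814;  D = -0.224682-0.158243i
d^2_{1,-1}: k∈[0..1] ⇒ +0.039882 -0.000182 = +0.039701;  D = +0.024058+0.031581i
d^2_{2,-1}: single k=0 term ⇒ -0.003107;  D = -0.001050-0.002925i
Y_2^{m'}(θ=0.6853,φ=2.3256) and Σ D·Y over m':
  (+0.2275+0.0003i)·(-0.0095+0.1544i)  (+0.8896+0.2824i)·(-0.2594-0.2757i)  (-0.2247-0.1582i)·(+0.2518+0.0000i)  (+0.0241+0.0316i)·(+0.2594-0.2757i)  (-0.0011-0.0029i)·(-0.0095-0.1544i)
Y_2^-1(R⁻¹ n̂) = -0.197111-0.321517i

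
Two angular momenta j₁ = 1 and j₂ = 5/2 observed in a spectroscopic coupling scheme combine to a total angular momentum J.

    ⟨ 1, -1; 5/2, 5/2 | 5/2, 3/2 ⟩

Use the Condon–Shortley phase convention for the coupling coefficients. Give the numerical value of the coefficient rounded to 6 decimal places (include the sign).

j₁+j₂−J=1  J+j₁−j₂=1  J−j₁+j₂=4  j₁+j₂+J+1=7
(j₁±m₁, j₂±m₂, J±M) = (0,2,5,0,4,1)
P² = 1152/7
sum k=1..1:
  [1] −1/24 = -1/24
S = -1/24
C² = P²·S² = 2/7 ; C = -0.534522

-0.534522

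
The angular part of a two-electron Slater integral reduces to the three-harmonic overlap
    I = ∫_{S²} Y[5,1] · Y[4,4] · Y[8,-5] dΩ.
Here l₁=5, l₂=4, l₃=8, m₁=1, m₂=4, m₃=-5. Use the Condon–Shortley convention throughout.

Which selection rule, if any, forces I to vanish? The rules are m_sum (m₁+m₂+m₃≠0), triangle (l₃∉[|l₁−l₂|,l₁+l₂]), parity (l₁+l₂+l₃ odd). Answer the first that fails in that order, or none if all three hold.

m₁+m₂+m₃ = 1 + 4 − 5 = 0  ✓
triangle: |5−4|=1 ≤ l₃=8 ≤ 5+4=9  ✓
parity: l₁+l₂+l₃ = 17 is odd  ✗

parity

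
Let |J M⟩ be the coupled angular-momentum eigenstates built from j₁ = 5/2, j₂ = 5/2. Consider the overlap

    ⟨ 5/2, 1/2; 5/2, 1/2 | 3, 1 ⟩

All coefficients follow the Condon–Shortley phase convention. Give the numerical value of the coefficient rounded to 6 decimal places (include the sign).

triangle: 2!*3!*3!/9! = 72/362880
(j±m)!: 3!*2!*3!*2!*4!*2! = 6912
prefactor² = (2J+1)*Δ*N² = 48/5
  k=0: +1/(0!*2!*2!*3!*1!*0!) = 1/24
  k=1: −1/(1!*1!*1!*2!*2!*1!) = -1/4
  k=2: +1/(2!*0!*0!*1!*3!*2!) = 1/24
Σ = -1/6  ⇒  CG² = 48/5*(-1/6)² = 4/15
CG = −√(4/15) = -0.516398

−√(4/15) = -0.516398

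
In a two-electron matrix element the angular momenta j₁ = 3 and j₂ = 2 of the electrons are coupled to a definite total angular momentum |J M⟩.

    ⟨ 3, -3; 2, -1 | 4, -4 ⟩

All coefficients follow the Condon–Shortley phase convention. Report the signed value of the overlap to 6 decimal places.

triangle: 1!·5!·3!/10! = 720/3628800
(j±m)!: 0!·6!·1!·3!·0!·8! = 174182400
prefactor² = (2J+1)·Δ·N² = 311040
  k=1: −1/(1!·0!·5!·0!·0!·3!) = -1/720
Σ = -1/720  ⇒  CG² = 311040·(-1/720)² = 3/5
CG = −√(3/5) = -0.774597

-0.774597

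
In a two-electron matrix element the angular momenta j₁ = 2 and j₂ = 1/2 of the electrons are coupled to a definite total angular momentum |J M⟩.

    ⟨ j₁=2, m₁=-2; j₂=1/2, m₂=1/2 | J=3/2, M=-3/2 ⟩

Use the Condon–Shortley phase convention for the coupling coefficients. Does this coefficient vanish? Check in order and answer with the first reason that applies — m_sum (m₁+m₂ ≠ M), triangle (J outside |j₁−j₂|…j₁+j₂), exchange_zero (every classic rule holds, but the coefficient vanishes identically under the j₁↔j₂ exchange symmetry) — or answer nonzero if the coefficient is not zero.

m-sum: m₁+m₂ = -2+1/2 = -3/2, M = -3/2  ✓
triangle: |j₁−j₂| = 3/2 ≤ J = 3/2 ≤ j₁+j₂ = 5/2  ✓
exchange: j₁≠j₂ or m₁≠m₂ — the exchange symmetry imposes no constraint here
value check: CG = −√(4/5) = -0.894427 ≠ 0

nonzero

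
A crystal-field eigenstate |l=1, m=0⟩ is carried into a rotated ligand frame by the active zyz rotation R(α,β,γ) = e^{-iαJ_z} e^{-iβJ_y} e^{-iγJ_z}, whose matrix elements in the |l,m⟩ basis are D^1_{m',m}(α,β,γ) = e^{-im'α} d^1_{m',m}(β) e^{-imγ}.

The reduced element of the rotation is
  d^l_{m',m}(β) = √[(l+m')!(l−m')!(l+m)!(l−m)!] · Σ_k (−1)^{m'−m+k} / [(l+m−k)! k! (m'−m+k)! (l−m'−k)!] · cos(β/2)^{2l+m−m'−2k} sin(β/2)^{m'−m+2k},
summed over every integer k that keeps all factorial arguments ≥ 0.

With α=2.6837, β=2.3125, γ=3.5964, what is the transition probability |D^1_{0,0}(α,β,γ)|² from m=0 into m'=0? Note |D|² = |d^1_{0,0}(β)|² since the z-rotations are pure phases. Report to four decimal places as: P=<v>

P=0.4564

D^1_{0,0}(2.6837,2.3125,3.5964) = e^{-i·0·2.6837}·d^1_{0,0}(2.3125)·e^{-i·0·3.5964}. Compute d first:
Half-angle: c=0.402775, s=0.915299. N=√(1·1·1·1)=1.000000
Admissible k: 0..1 (factorial args all ≥0)
  k=0: (−1)^0·1.0000/(1)·0.4028^2·0.9153^0 = +0.162227
  k=1: (−1)^1·1.0000/(1)·0.4028^0·0.9153^2 = -0.837773
d^1_{0,0}(2.3125) = +0.162227 -0.837773 = -0.675545
|D^1_{0,0}|² = |d^1_{0,0}(β)|² = (-0.675545)² = 0.456361 (the z-rotation phases have unit modulus)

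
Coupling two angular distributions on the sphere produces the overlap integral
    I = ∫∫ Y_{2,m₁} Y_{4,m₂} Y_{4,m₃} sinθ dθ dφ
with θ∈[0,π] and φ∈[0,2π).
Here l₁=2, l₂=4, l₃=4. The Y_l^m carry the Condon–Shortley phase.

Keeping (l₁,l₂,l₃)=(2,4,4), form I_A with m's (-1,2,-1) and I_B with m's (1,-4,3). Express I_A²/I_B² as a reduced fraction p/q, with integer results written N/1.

l's match ⇒ only the (l;m) 3-j factors differ between A and B.
A: triangle coeff Δ(2,4,4) = 1/13860; Σ_t [1,2]: t=1:−1/240 t=2:+1/96 = 1/160; (3j)²=27/1540 [(2 4 4; -1 2 -1)], sign=-1
B: triangle coeff Δ(2,4,4) = 1/13860; Σ_t [0,0]: t=0:+1/1440 = 1/1440; (3j)²=7/165 [(2 4 4; 1 -4 3)], sign=-1
I_A²/I_B² = (27/1540)/(7/165) = 81/196

81/196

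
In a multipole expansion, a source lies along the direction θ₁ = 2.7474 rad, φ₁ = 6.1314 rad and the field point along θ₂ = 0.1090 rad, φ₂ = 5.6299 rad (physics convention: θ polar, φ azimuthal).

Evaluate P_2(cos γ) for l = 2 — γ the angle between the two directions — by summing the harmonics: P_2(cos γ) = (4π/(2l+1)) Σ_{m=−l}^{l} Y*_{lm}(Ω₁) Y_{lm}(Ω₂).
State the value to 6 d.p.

0.664749

Expand P_2 via completeness: Σ_{m} conj(Y_{2,m}) at Ω₁ times Y_{2,m} at Ω₂ —
  term(m=-2) = 0.00014 + 0.00022j   from Y*(Ω₁)=0.05437 - 0.01703j, Y(Ω₂)=0.00119 + 0.00441j
  term(m=-1) = -0.02007 - 0.01100j   from Y*(Ω₁)=-0.27080 + 0.04142j, Y(Ω₂)=0.06634 + 0.05078j
  term(m=+0) = 0.30435 + 0.00000j   from Y*(Ω₁)=0.49122 + 0.00000j, Y(Ω₂)=0.61959 + 0.00000j
  term(m=+1) = -0.02007 + 0.01100j   from Y*(Ω₁)=0.27080 + 0.04142j, Y(Ω₂)=-0.06634 + 0.05078j
  term(m=+2) = 0.00014 - 0.00022j   from Y*(Ω₁)=0.05437 + 0.01703j, Y(Ω₂)=0.00119 - 0.00441j
Total Σ_m = 0.26450 + 0.00000j. Multiply by 2.513274: 0.66475 + 0.00000j. P_2(cos γ) = 0.664749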